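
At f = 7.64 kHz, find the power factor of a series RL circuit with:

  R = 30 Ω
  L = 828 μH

Step 1 — Angular frequency: ω = 2π·f = 2π·7640 = 4.8e+04 rad/s.
Step 2 — Component impedances:
  R: Z = R = 30 Ω
  L: Z = jωL = j·4.8e+04·0.000828 = 0 + j39.75 Ω
Step 3 — Series combination: Z_total = R + L = 30 + j39.75 Ω = 49.8∠53.0° Ω.
Step 4 — Power factor: PF = cos(φ) = Re(Z)/|Z| = 30/49.8 = 0.6024.
Step 5 — Type: Im(Z) = 39.75 ⇒ lagging (phase φ = 53.0°).

PF = 0.6024 (lagging, φ = 53.0°)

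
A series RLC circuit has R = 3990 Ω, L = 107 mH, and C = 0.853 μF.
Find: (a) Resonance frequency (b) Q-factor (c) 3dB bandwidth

Step 1 — Resonance: ω₀ = 1/√(LC) = 1/√(0.107·8.53e-07) = 3310 rad/s.
Step 2 — f₀ = ω₀/(2π) = 526.8 Hz.
Step 3 — Series Q: Q = ω₀L/R = 3310·0.107/3990 = 0.08877.
Step 4 — Bandwidth: Δω = ω₀/Q = 3.729e+04 rad/s; BW = Δω/(2π) = 5935 Hz.

(a) f₀ = 526.8 Hz  (b) Q = 0.08877  (c) BW = 5935 Hz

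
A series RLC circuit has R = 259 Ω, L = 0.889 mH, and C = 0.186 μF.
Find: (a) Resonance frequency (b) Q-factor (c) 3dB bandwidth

Step 1 — Resonance condition Im(Z)=0 gives ω₀ = 1/√(LC).
Step 2 — ω₀ = 1/√(0.000889·1.86e-07) = 7.777e+04 rad/s.
Step 3 — f₀ = ω₀/(2π) = 1.238e+04 Hz.
Step 4 — Series Q: Q = ω₀L/R = 7.777e+04·0.000889/259 = 0.2669.
Step 5 — 3dB bandwidth: Δω = ω₀/Q = 2.913e+05 rad/s; BW = Δω/(2π) = 4.637e+04 Hz.

(a) f₀ = 1.238e+04 Hz  (b) Q = 0.2669  (c) BW = 4.637e+04 Hz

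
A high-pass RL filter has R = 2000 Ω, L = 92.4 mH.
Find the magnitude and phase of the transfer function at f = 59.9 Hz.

Step 1 — Angular frequency: ω = 2π·59.9 = 376.4 rad/s.
Step 2 — Transfer function: H(jω) = jωL/(R + jωL).
Step 3 — Numerator jωL = j·34.78; denominator R + jωL = 2000 + j34.78.
Step 4 — H = 0.0003022 + j0.01738.
Step 5 — Magnitude: |H| = 0.01739 (-35.2 dB); phase: φ = 89.0°.

|H| = 0.01739 (-35.2 dB), φ = 89.0°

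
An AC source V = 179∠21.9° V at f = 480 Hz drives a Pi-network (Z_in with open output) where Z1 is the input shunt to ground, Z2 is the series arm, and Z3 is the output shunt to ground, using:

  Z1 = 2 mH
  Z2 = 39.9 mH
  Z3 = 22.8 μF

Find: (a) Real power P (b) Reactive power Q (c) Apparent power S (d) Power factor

Step 1 — Angular frequency: ω = 2π·f = 2π·480 = 3016 rad/s.
Step 2 — Component impedances:
  Z1: Z = jωL = j·3016·0.002 = 0 + j6.032 Ω
  Z2: Z = jωL = j·3016·0.0399 = 0 + j120.3 Ω
  Z3: Z = 1/(jωC) = -j/(ω·C) = 0 - j14.54 Ω
Step 3 — With open output, the series arm Z2 and the output shunt Z3 appear in series to ground: Z2 + Z3 = 0 + j105.8 Ω.
Step 4 — Parallel with input shunt Z1: Z_in = Z1 || (Z2 + Z3) = 0 + j5.706 Ω = 5.706∠90.0° Ω.
Step 5 — Source phasor: V = 179∠21.9° V = 166.1 + j66.76 V.
Step 6 — Current: I = V / Z = 11.7 - j29.1 A = 31.37∠-68.1° A.
Step 7 — Complex power: S = V·I* = 0 + j5615 VA.
Step 8 — Real power: P = Re(S) = 0 W.
Step 9 — Reactive power: Q = Im(S) = 5615 VAR.
Step 10 — Apparent power: |S| = 5615 VA.
Step 11 — Power factor: PF = P/|S| = 0 (lagging).

(a) P = 0 W  (b) Q = 5615 VAR  (c) S = 5615 VA  (d) PF = 0 (lagging)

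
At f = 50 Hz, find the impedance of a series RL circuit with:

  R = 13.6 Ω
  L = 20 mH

Step 1 — Angular frequency: ω = 2π·f = 2π·50 = 314.2 rad/s.
Step 2 — Component impedances:
  R: Z = R = 13.6 Ω
  L: Z = jωL = j·314.2·0.02 = 0 + j6.283 Ω
Step 3 — Series combination: Z_total = R + L = 13.6 + j6.283 Ω = 14.98∠24.8° Ω.

Z = 13.6 + j6.283 Ω = 14.98∠24.8° Ω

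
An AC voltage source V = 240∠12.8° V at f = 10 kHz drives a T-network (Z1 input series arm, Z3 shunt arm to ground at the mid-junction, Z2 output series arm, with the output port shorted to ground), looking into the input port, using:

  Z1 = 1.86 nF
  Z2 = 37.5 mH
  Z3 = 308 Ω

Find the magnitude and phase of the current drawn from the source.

Step 1 — Angular frequency: ω = 2π·f = 2π·1e+04 = 6.283e+04 rad/s.
Step 2 — Component impedances:
  Z1: Z = 1/(jωC) = -j/(ω·C) = 0 - j8557 Ω
  Z2: Z = jωL = j·6.283e+04·0.0375 = 0 + j2356 Ω
  Z3: Z = R = 308 Ω
Step 3 — With the output port shorted to ground, the output series arm Z2 runs from the junction to ground; the shunt arm Z3 also runs from the junction to ground. They appear in parallel: Z3 || Z2 = 302.8 + j39.59 Ω.
Step 4 — Series with input arm Z1: Z_in = Z1 + (Z3 || Z2) = 302.8 - j8517 Ω = 8523∠-88.0° Ω.
Step 5 — Source phasor: V = 240∠12.8° V = 234 + j53.17 V.
Step 6 — Ohm's law: I = V / Z_total = (234 + j53.17) / (302.8 - j8517) = -0.005259 + j0.02767 A.
Step 7 — Convert to polar: |I| = 0.02816 A, ∠I = 100.8°.

I = 0.02816∠100.8° A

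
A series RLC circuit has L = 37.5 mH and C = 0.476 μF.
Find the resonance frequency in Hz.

Step 1 — Resonance condition Im(Z)=0 gives ω₀ = 1/√(LC).
Step 2 — ω₀ = 1/√(0.0375·4.76e-07) = 7485 rad/s.
Step 3 — f₀ = ω₀/(2π) = 1191 Hz.

f₀ = 1191 Hz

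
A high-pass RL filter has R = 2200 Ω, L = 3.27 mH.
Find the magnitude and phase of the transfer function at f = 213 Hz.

Step 1 — Angular frequency: ω = 2π·213 = 1338 rad/s.
Step 2 — Transfer function: H(jω) = jωL/(R + jωL).
Step 3 — Numerator jωL = j·4.376; denominator R + jωL = 2200 + j4.376.
Step 4 — H = 3.957e-06 + j0.001989.
Step 5 — Magnitude: |H| = 0.001989 (-54.0 dB); phase: φ = 89.9°.

|H| = 0.001989 (-54.0 dB), φ = 89.9°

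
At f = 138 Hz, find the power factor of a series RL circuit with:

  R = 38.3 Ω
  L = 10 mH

Step 1 — Angular frequency: ω = 2π·f = 2π·138 = 867.1 rad/s.
Step 2 — Component impedances:
  R: Z = R = 38.3 Ω
  L: Z = jωL = j·867.1·0.01 = 0 + j8.671 Ω
Step 3 — Series combination: Z_total = R + L = 38.3 + j8.671 Ω = 39.27∠12.8° Ω.
Step 4 — Power factor: PF = cos(φ) = Re(Z)/|Z| = 38.3/39.27 = 0.9753.
Step 5 — Type: Im(Z) = 8.671 ⇒ lagging (phase φ = 12.8°).

PF = 0.9753 (lagging, φ = 12.8°)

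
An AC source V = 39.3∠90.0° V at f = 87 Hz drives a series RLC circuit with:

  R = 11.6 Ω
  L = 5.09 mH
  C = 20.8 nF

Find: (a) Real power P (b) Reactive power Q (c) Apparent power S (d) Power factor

Step 1 — Angular frequency: ω = 2π·f = 2π·87 = 546.6 rad/s.
Step 2 — Component impedances:
  R: Z = R = 11.6 Ω
  L: Z = jωL = j·546.6·0.00509 = 0 + j2.782 Ω
  C: Z = 1/(jωC) = -j/(ω·C) = 0 - j8.795e+04 Ω
Step 3 — Series combination: Z_total = R + L + C = 11.6 - j8.795e+04 Ω = 8.795e+04∠-90.0° Ω.
Step 4 — Source phasor: V = 39.3∠90.0° V = 0 + j39.3 V.
Step 5 — Current: I = V / Z = -0.0004469 + j5.894e-08 A = 0.0004469∠180.0° A.
Step 6 — Complex power: S = V·I* = 2.316e-06 - j0.01756 VA.
Step 7 — Real power: P = Re(S) = 2.316e-06 W.
Step 8 — Reactive power: Q = Im(S) = -0.01756 VAR.
Step 9 — Apparent power: |S| = 0.01756 VA.
Step 10 — Power factor: PF = P/|S| = 0.0001319 (leading).

(a) P = 2.316e-06 W  (b) Q = -0.01756 VAR  (c) S = 0.01756 VA  (d) PF = 0.0001319 (leading)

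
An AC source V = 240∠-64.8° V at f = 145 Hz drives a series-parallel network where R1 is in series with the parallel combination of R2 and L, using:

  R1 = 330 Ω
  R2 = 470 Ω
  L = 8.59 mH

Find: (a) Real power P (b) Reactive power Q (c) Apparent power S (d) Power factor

Step 1 — Angular frequency: ω = 2π·f = 2π·145 = 911.1 rad/s.
Step 2 — Component impedances:
  R1: Z = R = 330 Ω
  R2: Z = R = 470 Ω
  L: Z = jωL = j·911.1·0.00859 = 0 + j7.826 Ω
Step 3 — Parallel branch: R2 || L = 1/(1/R2 + 1/L) = 0.1303 + j7.824 Ω.
Step 4 — Series with R1: Z_total = R1 + (R2 || L) = 330.1 + j7.824 Ω = 330.2∠1.4° Ω.
Step 5 — Source phasor: V = 240∠-64.8° V = 102.2 - j217.2 V.
Step 6 — Current: I = V / Z = 0.2938 - j0.6648 A = 0.7268∠-66.2° A.
Step 7 — Complex power: S = V·I* = 174.4 + j4.133 VA.
Step 8 — Real power: P = Re(S) = 174.4 W.
Step 9 — Reactive power: Q = Im(S) = 4.133 VAR.
Step 10 — Apparent power: |S| = 174.4 VA.
Step 11 — Power factor: PF = P/|S| = 0.9997 (lagging).

(a) P = 174.4 W  (b) Q = 4.133 VAR  (c) S = 174.4 VA  (d) PF = 0.9997 (lagging)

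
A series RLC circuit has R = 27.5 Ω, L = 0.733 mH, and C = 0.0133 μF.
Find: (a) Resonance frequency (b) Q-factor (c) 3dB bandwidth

Step 1 — Resonance: ω₀ = 1/√(LC) = 1/√(0.000733·1.33e-08) = 3.203e+05 rad/s.
Step 2 — f₀ = ω₀/(2π) = 5.097e+04 Hz.
Step 3 — Series Q: Q = ω₀L/R = 3.203e+05·0.000733/27.5 = 8.537.
Step 4 — Bandwidth: Δω = ω₀/Q = 3.752e+04 rad/s; BW = Δω/(2π) = 5971 Hz.

(a) f₀ = 5.097e+04 Hz  (b) Q = 8.537  (c) BW = 5971 Hz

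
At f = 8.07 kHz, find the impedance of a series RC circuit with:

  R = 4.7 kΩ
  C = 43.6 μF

Step 1 — Angular frequency: ω = 2π·f = 2π·8070 = 5.071e+04 rad/s.
Step 2 — Component impedances:
  R: Z = R = 4700 Ω
  C: Z = 1/(jωC) = -j/(ω·C) = 0 - j0.4523 Ω
Step 3 — Series combination: Z_total = R + C = 4700 - j0.4523 Ω = 4700∠-0.0° Ω.

Z = 4700 - j0.4523 Ω = 4700∠-0.0° Ω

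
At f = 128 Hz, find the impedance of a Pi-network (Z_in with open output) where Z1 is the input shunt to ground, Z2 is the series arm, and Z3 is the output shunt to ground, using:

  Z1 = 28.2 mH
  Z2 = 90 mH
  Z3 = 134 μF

Step 1 — Angular frequency: ω = 2π·f = 2π·128 = 804.2 rad/s.
Step 2 — Component impedances:
  Z1: Z = jωL = j·804.2·0.0282 = 0 + j22.68 Ω
  Z2: Z = jωL = j·804.2·0.09 = 0 + j72.38 Ω
  Z3: Z = 1/(jωC) = -j/(ω·C) = 0 - j9.279 Ω
Step 3 — With open output, the series arm Z2 and the output shunt Z3 appear in series to ground: Z2 + Z3 = 0 + j63.1 Ω.
Step 4 — Parallel with input shunt Z1: Z_in = Z1 || (Z2 + Z3) = 0 + j16.68 Ω = 16.68∠90.0° Ω.

Z = 0 + j16.68 Ω = 16.68∠90.0° Ω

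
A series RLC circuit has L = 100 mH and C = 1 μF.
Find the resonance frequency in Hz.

Step 1 — Resonance condition Im(Z)=0 gives ω₀ = 1/√(LC).
Step 2 — ω₀ = 1/√(0.1·1e-06) = 3162 rad/s.
Step 3 — f₀ = ω₀/(2π) = 503.3 Hz.

f₀ = 503.3 Hz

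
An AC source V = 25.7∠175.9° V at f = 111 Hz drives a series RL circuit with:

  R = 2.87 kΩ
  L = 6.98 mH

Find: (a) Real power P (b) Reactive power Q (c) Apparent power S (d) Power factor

Step 1 — Angular frequency: ω = 2π·f = 2π·111 = 697.4 rad/s.
Step 2 — Component impedances:
  R: Z = R = 2870 Ω
  L: Z = jωL = j·697.4·0.00698 = 0 + j4.868 Ω
Step 3 — Series combination: Z_total = R + L = 2870 + j4.868 Ω = 2870∠0.1° Ω.
Step 4 — Source phasor: V = 25.7∠175.9° V = -25.63 + j1.837 V.
Step 5 — Current: I = V / Z = -0.008931 + j0.0006554 A = 0.008955∠175.8° A.
Step 6 — Complex power: S = V·I* = 0.2301 + j0.0003904 VA.
Step 7 — Real power: P = Re(S) = 0.2301 W.
Step 8 — Reactive power: Q = Im(S) = 0.0003904 VAR.
Step 9 — Apparent power: |S| = 0.2301 VA.
Step 10 — Power factor: PF = P/|S| = 1 (lagging).

(a) P = 0.2301 W  (b) Q = 0.0003904 VAR  (c) S = 0.2301 VA  (d) PF = 1 (lagging)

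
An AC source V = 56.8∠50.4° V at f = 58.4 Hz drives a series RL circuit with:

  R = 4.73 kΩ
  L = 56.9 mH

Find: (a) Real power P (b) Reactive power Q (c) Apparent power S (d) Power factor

Step 1 — Angular frequency: ω = 2π·f = 2π·58.4 = 366.9 rad/s.
Step 2 — Component impedances:
  R: Z = R = 4730 Ω
  L: Z = jωL = j·366.9·0.0569 = 0 + j20.88 Ω
Step 3 — Series combination: Z_total = R + L = 4730 + j20.88 Ω = 4730∠0.3° Ω.
Step 4 — Source phasor: V = 56.8∠50.4° V = 36.21 + j43.77 V.
Step 5 — Current: I = V / Z = 0.007695 + j0.009219 A = 0.01201∠50.1° A.
Step 6 — Complex power: S = V·I* = 0.6821 + j0.003011 VA.
Step 7 — Real power: P = Re(S) = 0.6821 W.
Step 8 — Reactive power: Q = Im(S) = 0.003011 VAR.
Step 9 — Apparent power: |S| = 0.6821 VA.
Step 10 — Power factor: PF = P/|S| = 1 (lagging).

(a) P = 0.6821 W  (b) Q = 0.003011 VAR  (c) S = 0.6821 VA  (d) PF = 1 (lagging)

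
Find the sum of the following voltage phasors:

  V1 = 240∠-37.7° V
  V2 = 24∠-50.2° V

Step 1 — Convert each phasor to rectangular form:
  V1 = 240·(cos(-37.7°) + j·sin(-37.7°)) = 189.9 - j146.8 V
  V2 = 24·(cos(-50.2°) + j·sin(-50.2°)) = 15.36 - j18.44 V
Step 2 — Sum components: V_total = 205.3 - j165.2 V.
Step 3 — Convert to polar: |V_total| = 263.5 V, ∠V_total = -38.8°.

V_total = 263.5∠-38.8° V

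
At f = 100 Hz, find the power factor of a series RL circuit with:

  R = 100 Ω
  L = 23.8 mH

Step 1 — Angular frequency: ω = 2π·f = 2π·100 = 628.3 rad/s.
Step 2 — Component impedances:
  R: Z = R = 100 Ω
  L: Z = jωL = j·628.3·0.0238 = 0 + j14.95 Ω
Step 3 — Series combination: Z_total = R + L = 100 + j14.95 Ω = 101.1∠8.5° Ω.
Step 4 — Power factor: PF = cos(φ) = Re(Z)/|Z| = 100/101.11 = 0.989.
Step 5 — Type: Im(Z) = 14.95 ⇒ lagging (phase φ = 8.5°).

PF = 0.989 (lagging, φ = 8.5°)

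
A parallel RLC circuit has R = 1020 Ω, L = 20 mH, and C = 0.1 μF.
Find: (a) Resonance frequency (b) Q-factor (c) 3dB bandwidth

Step 1 — Resonance: ω₀ = 1/√(LC) = 1/√(0.02·1e-07) = 2.236e+04 rad/s.
Step 2 — f₀ = ω₀/(2π) = 3559 Hz.
Step 3 — Parallel Q: Q = R/(ω₀L) = 1020/(2.236e+04·0.02) = 2.281.
Step 4 — Bandwidth: Δω = ω₀/Q = 9804 rad/s; BW = Δω/(2π) = 1560 Hz.

(a) f₀ = 3559 Hz  (b) Q = 2.281  (c) BW = 1560 Hz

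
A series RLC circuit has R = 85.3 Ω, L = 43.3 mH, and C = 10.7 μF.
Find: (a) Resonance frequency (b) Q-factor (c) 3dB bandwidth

Step 1 — Resonance: ω₀ = 1/√(LC) = 1/√(0.0433·1.07e-05) = 1469 rad/s.
Step 2 — f₀ = ω₀/(2π) = 233.8 Hz.
Step 3 — Series Q: Q = ω₀L/R = 1469·0.0433/85.3 = 0.7458.
Step 4 — Bandwidth: Δω = ω₀/Q = 1970 rad/s; BW = Δω/(2π) = 313.5 Hz.

(a) f₀ = 233.8 Hz  (b) Q = 0.7458  (c) BW = 313.5 Hz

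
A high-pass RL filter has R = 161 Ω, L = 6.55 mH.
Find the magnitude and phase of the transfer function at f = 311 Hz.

Step 1 — Angular frequency: ω = 2π·311 = 1954 rad/s.
Step 2 — Transfer function: H(jω) = jωL/(R + jωL).
Step 3 — Numerator jωL = j·12.8; denominator R + jωL = 161 + j12.8.
Step 4 — H = 0.00628 + j0.079.
Step 5 — Magnitude: |H| = 0.07925 (-22.0 dB); phase: φ = 85.5°.

|H| = 0.07925 (-22.0 dB), φ = 85.5°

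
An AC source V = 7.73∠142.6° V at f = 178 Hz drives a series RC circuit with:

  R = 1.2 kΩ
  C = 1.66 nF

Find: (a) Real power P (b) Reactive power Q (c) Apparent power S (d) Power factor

Step 1 — Angular frequency: ω = 2π·f = 2π·178 = 1118 rad/s.
Step 2 — Component impedances:
  R: Z = R = 1200 Ω
  C: Z = 1/(jωC) = -j/(ω·C) = 0 - j5.386e+05 Ω
Step 3 — Series combination: Z_total = R + C = 1200 - j5.386e+05 Ω = 5.386e+05∠-89.9° Ω.
Step 4 — Source phasor: V = 7.73∠142.6° V = -6.141 + j4.695 V.
Step 5 — Current: I = V / Z = -8.742e-06 - j1.138e-05 A = 1.435e-05∠-127.5° A.
Step 6 — Complex power: S = V·I* = 2.471e-07 - j0.0001109 VA.
Step 7 — Real power: P = Re(S) = 2.471e-07 W.
Step 8 — Reactive power: Q = Im(S) = -0.0001109 VAR.
Step 9 — Apparent power: |S| = 0.0001109 VA.
Step 10 — Power factor: PF = P/|S| = 0.002228 (leading).

(a) P = 2.471e-07 W  (b) Q = -0.0001109 VAR  (c) S = 0.0001109 VA  (d) PF = 0.002228 (leading)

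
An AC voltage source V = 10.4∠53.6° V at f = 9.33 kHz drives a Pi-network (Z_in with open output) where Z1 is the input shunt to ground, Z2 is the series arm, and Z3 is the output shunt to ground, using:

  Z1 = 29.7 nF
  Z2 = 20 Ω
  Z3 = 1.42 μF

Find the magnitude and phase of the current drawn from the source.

Step 1 — Angular frequency: ω = 2π·f = 2π·9330 = 5.862e+04 rad/s.
Step 2 — Component impedances:
  Z1: Z = 1/(jωC) = -j/(ω·C) = 0 - j574.4 Ω
  Z2: Z = R = 20 Ω
  Z3: Z = 1/(jωC) = -j/(ω·C) = 0 - j12.01 Ω
Step 3 — With open output, the series arm Z2 and the output shunt Z3 appear in series to ground: Z2 + Z3 = 20 - j12.01 Ω.
Step 4 — Parallel with input shunt Z1: Z_in = Z1 || (Z2 + Z3) = 19.17 - j12.42 Ω = 22.84∠-32.9° Ω.
Step 5 — Source phasor: V = 10.4∠53.6° V = 6.172 + j8.371 V.
Step 6 — Ohm's law: I = V / Z_total = (6.172 + j8.371) / (19.17 - j12.42) = 0.02745 + j0.4545 A.
Step 7 — Convert to polar: |I| = 0.4554 A, ∠I = 86.5°.

I = 0.4554∠86.5° A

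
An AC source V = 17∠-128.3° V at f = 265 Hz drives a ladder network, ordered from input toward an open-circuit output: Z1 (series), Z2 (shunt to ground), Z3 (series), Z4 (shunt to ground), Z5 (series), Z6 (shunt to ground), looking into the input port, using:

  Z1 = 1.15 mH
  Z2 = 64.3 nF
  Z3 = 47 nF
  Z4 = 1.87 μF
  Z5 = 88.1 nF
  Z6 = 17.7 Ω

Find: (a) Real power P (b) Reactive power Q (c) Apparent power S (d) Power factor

Step 1 — Angular frequency: ω = 2π·f = 2π·265 = 1665 rad/s.
Step 2 — Component impedances:
  Z1: Z = jωL = j·1665·0.00115 = 0 + j1.915 Ω
  Z2: Z = 1/(jωC) = -j/(ω·C) = 0 - j9340 Ω
  Z3: Z = 1/(jωC) = -j/(ω·C) = 0 - j1.278e+04 Ω
  Z4: Z = 1/(jωC) = -j/(ω·C) = 0 - j321.2 Ω
  Z5: Z = 1/(jωC) = -j/(ω·C) = 0 - j6817 Ω
  Z6: Z = R = 17.7 Ω
Step 3 — Ladder network (open output): work backward from the far end, alternating series and parallel combinations. Z_in = 0.006216 - j5448 Ω = 5448∠-90.0° Ω.
Step 4 — Source phasor: V = 17∠-128.3° V = -10.54 - j13.34 V.
Step 5 — Current: I = V / Z = 0.002449 - j0.001934 A = 0.00312∠-38.3° A.
Step 6 — Complex power: S = V·I* = 6.052e-08 - j0.05305 VA.
Step 7 — Real power: P = Re(S) = 6.052e-08 W.
Step 8 — Reactive power: Q = Im(S) = -0.05305 VAR.
Step 9 — Apparent power: |S| = 0.05305 VA.
Step 10 — Power factor: PF = P/|S| = 1.141e-06 (leading).

(a) P = 6.052e-08 W  (b) Q = -0.05305 VAR  (c) S = 0.05305 VA  (d) PF = 1.141e-06 (leading)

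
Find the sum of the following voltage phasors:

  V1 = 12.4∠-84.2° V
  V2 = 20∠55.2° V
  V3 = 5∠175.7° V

Step 1 — Convert each phasor to rectangular form:
  V1 = 12.4·(cos(-84.2°) + j·sin(-84.2°)) = 1.253 - j12.34 V
  V2 = 20·(cos(55.2°) + j·sin(55.2°)) = 11.41 + j16.42 V
  V3 = 5·(cos(175.7°) + j·sin(175.7°)) = -4.986 + j0.3749 V
Step 2 — Sum components: V_total = 7.681 + j4.461 V.
Step 3 — Convert to polar: |V_total| = 8.883 V, ∠V_total = 30.1°.

V_total = 8.883∠30.1° V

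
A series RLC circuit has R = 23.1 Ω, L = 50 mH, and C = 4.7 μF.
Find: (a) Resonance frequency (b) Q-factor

Step 1 — Resonance condition Im(Z)=0 gives ω₀ = 1/√(LC).
Step 2 — ω₀ = 1/√(0.05·4.7e-06) = 2063 rad/s.
Step 3 — f₀ = ω₀/(2π) = 328.3 Hz.
Step 4 — Series Q: Q = ω₀L/R = 2063·0.05/23.1 = 4.465.

(a) f₀ = 328.3 Hz  (b) Q = 4.465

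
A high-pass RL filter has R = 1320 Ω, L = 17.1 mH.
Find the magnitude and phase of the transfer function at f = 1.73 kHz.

Step 1 — Angular frequency: ω = 2π·1730 = 1.087e+04 rad/s.
Step 2 — Transfer function: H(jω) = jωL/(R + jωL).
Step 3 — Numerator jωL = j·185.9; denominator R + jωL = 1320 + j185.9.
Step 4 — H = 0.01944 + j0.1381.
Step 5 — Magnitude: |H| = 0.1394 (-17.1 dB); phase: φ = 82.0°.

|H| = 0.1394 (-17.1 dB), φ = 82.0°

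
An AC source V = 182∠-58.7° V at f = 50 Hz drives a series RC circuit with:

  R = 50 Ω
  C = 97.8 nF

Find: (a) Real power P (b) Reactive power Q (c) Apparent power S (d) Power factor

Step 1 — Angular frequency: ω = 2π·f = 2π·50 = 314.2 rad/s.
Step 2 — Component impedances:
  R: Z = R = 50 Ω
  C: Z = 1/(jωC) = -j/(ω·C) = 0 - j3.255e+04 Ω
Step 3 — Series combination: Z_total = R + C = 50 - j3.255e+04 Ω = 3.255e+04∠-89.9° Ω.
Step 4 — Source phasor: V = 182∠-58.7° V = 94.55 - j155.5 V.
Step 5 — Current: I = V / Z = 0.004783 + j0.002898 A = 0.005592∠31.2° A.
Step 6 — Complex power: S = V·I* = 0.001563 - j1.018 VA.
Step 7 — Real power: P = Re(S) = 0.001563 W.
Step 8 — Reactive power: Q = Im(S) = -1.018 VAR.
Step 9 — Apparent power: |S| = 1.018 VA.
Step 10 — Power factor: PF = P/|S| = 0.001536 (leading).

(a) P = 0.001563 W  (b) Q = -1.018 VAR  (c) S = 1.018 VA  (d) PF = 0.001536 (leading)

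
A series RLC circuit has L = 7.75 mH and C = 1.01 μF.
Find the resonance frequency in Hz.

Step 1 — Resonance condition Im(Z)=0 gives ω₀ = 1/√(LC).
Step 2 — ω₀ = 1/√(0.00775·1.01e-06) = 1.13e+04 rad/s.
Step 3 — f₀ = ω₀/(2π) = 1799 Hz.

f₀ = 1799 Hz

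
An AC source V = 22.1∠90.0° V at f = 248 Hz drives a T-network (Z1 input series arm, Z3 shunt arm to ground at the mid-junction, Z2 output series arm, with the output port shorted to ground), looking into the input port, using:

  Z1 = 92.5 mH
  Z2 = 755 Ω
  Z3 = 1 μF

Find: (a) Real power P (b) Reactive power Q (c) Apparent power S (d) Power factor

Step 1 — Angular frequency: ω = 2π·f = 2π·248 = 1558 rad/s.
Step 2 — Component impedances:
  Z1: Z = jωL = j·1558·0.0925 = 0 + j144.1 Ω
  Z2: Z = R = 755 Ω
  Z3: Z = 1/(jωC) = -j/(ω·C) = 0 - j641.8 Ω
Step 3 — With the output port shorted to ground, the output series arm Z2 runs from the junction to ground; the shunt arm Z3 also runs from the junction to ground. They appear in parallel: Z3 || Z2 = 316.7 - j372.6 Ω.
Step 4 — Series with input arm Z1: Z_in = Z1 + (Z3 || Z2) = 316.7 - j228.4 Ω = 390.5∠-35.8° Ω.
Step 5 — Source phasor: V = 22.1∠90.0° V = 0 + j22.1 V.
Step 6 — Current: I = V / Z = -0.03311 + j0.0459 A = 0.0566∠125.8° A.
Step 7 — Complex power: S = V·I* = 1.014 - j0.7317 VA.
Step 8 — Real power: P = Re(S) = 1.014 W.
Step 9 — Reactive power: Q = Im(S) = -0.7317 VAR.
Step 10 — Apparent power: |S| = 1.251 VA.
Step 11 — Power factor: PF = P/|S| = 0.811 (leading).

(a) P = 1.014 W  (b) Q = -0.7317 VAR  (c) S = 1.251 VA  (d) PF = 0.811 (leading)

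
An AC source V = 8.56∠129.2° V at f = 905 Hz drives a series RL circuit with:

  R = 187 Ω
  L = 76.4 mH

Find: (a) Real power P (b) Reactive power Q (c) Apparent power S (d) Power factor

Step 1 — Angular frequency: ω = 2π·f = 2π·905 = 5686 rad/s.
Step 2 — Component impedances:
  R: Z = R = 187 Ω
  L: Z = jωL = j·5686·0.0764 = 0 + j434.4 Ω
Step 3 — Series combination: Z_total = R + L = 187 + j434.4 Ω = 473∠66.7° Ω.
Step 4 — Source phasor: V = 8.56∠129.2° V = -5.41 + j6.634 V.
Step 5 — Current: I = V / Z = 0.00836 + j0.01605 A = 0.0181∠62.5° A.
Step 6 — Complex power: S = V·I* = 0.06125 + j0.1423 VA.
Step 7 — Real power: P = Re(S) = 0.06125 W.
Step 8 — Reactive power: Q = Im(S) = 0.1423 VAR.
Step 9 — Apparent power: |S| = 0.1549 VA.
Step 10 — Power factor: PF = P/|S| = 0.3954 (lagging).

(a) P = 0.06125 W  (b) Q = 0.1423 VAR  (c) S = 0.1549 VA  (d) PF = 0.3954 (lagging)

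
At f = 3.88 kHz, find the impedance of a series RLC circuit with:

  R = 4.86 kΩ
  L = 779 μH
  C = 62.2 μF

Step 1 — Angular frequency: ω = 2π·f = 2π·3880 = 2.438e+04 rad/s.
Step 2 — Component impedances:
  R: Z = R = 4860 Ω
  L: Z = jωL = j·2.438e+04·0.000779 = 0 + j18.99 Ω
  C: Z = 1/(jωC) = -j/(ω·C) = 0 - j0.6595 Ω
Step 3 — Series combination: Z_total = R + L + C = 4860 + j18.33 Ω = 4860∠0.2° Ω.

Z = 4860 + j18.33 Ω = 4860∠0.2° Ω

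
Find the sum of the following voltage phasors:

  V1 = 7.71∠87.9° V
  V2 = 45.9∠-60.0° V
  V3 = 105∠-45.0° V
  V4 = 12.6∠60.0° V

Step 1 — Convert each phasor to rectangular form:
  V1 = 7.71·(cos(87.9°) + j·sin(87.9°)) = 0.2825 + j7.705 V
  V2 = 45.9·(cos(-60.0°) + j·sin(-60.0°)) = 22.95 - j39.75 V
  V3 = 105·(cos(-45.0°) + j·sin(-45.0°)) = 74.25 - j74.25 V
  V4 = 12.6·(cos(60.0°) + j·sin(60.0°)) = 6.3 + j10.91 V
Step 2 — Sum components: V_total = 103.8 - j95.38 V.
Step 3 — Convert to polar: |V_total| = 141 V, ∠V_total = -42.6°.

V_total = 141∠-42.6° V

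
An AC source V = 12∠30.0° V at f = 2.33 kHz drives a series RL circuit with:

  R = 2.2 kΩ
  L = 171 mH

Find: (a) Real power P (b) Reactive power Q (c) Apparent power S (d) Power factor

Step 1 — Angular frequency: ω = 2π·f = 2π·2330 = 1.464e+04 rad/s.
Step 2 — Component impedances:
  R: Z = R = 2200 Ω
  L: Z = jωL = j·1.464e+04·0.171 = 0 + j2503 Ω
Step 3 — Series combination: Z_total = R + L = 2200 + j2503 Ω = 3333∠48.7° Ω.
Step 4 — Source phasor: V = 12∠30.0° V = 10.39 + j6 V.
Step 5 — Current: I = V / Z = 0.003411 - j0.001154 A = 0.003601∠-18.7° A.
Step 6 — Complex power: S = V·I* = 0.02852 + j0.03246 VA.
Step 7 — Real power: P = Re(S) = 0.02852 W.
Step 8 — Reactive power: Q = Im(S) = 0.03246 VAR.
Step 9 — Apparent power: |S| = 0.04321 VA.
Step 10 — Power factor: PF = P/|S| = 0.6601 (lagging).

(a) P = 0.02852 W  (b) Q = 0.03246 VAR  (c) S = 0.04321 VA  (d) PF = 0.6601 (lagging)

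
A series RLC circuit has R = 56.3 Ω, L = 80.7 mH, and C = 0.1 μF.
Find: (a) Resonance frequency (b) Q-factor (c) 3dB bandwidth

Step 1 — Resonance condition Im(Z)=0 gives ω₀ = 1/√(LC).
Step 2 — ω₀ = 1/√(0.0807·1e-07) = 1.113e+04 rad/s.
Step 3 — f₀ = ω₀/(2π) = 1772 Hz.
Step 4 — Series Q: Q = ω₀L/R = 1.113e+04·0.0807/56.3 = 15.96.
Step 5 — 3dB bandwidth: Δω = ω₀/Q = 697.6 rad/s; BW = Δω/(2π) = 111 Hz.

(a) f₀ = 1772 Hz  (b) Q = 15.96  (c) BW = 111 Hz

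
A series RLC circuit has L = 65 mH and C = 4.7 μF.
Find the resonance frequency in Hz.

Step 1 — Resonance condition Im(Z)=0 gives ω₀ = 1/√(LC).
Step 2 — ω₀ = 1/√(0.065·4.7e-06) = 1809 rad/s.
Step 3 — f₀ = ω₀/(2π) = 287.9 Hz.

f₀ = 287.9 Hz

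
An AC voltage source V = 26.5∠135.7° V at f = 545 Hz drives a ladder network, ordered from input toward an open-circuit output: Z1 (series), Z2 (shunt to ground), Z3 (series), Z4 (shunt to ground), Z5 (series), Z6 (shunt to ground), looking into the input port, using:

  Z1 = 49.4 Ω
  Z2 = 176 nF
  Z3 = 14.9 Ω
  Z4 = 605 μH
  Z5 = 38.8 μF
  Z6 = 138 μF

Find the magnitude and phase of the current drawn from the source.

Step 1 — Angular frequency: ω = 2π·f = 2π·545 = 3424 rad/s.
Step 2 — Component impedances:
  Z1: Z = R = 49.4 Ω
  Z2: Z = 1/(jωC) = -j/(ω·C) = 0 - j1659 Ω
  Z3: Z = R = 14.9 Ω
  Z4: Z = jωL = j·3424·0.000605 = 0 + j2.072 Ω
  Z5: Z = 1/(jωC) = -j/(ω·C) = 0 - j7.526 Ω
  Z6: Z = 1/(jωC) = -j/(ω·C) = 0 - j2.116 Ω
Step 3 — Ladder network (open output): work backward from the far end, alternating series and parallel combinations. Z_in = 64.35 + j2.508 Ω = 64.4∠2.2° Ω.
Step 4 — Source phasor: V = 26.5∠135.7° V = -18.97 + j18.51 V.
Step 5 — Ohm's law: I = V / Z_total = (-18.97 + j18.51) / (64.35 + j2.508) = -0.2831 + j0.2987 A.
Step 6 — Convert to polar: |I| = 0.4115 A, ∠I = 133.5°.

I = 0.4115∠133.5° A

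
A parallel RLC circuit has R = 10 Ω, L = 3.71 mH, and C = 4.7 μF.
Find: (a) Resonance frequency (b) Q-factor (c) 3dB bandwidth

Step 1 — Resonance: ω₀ = 1/√(LC) = 1/√(0.00371·4.7e-06) = 7573 rad/s.
Step 2 — f₀ = ω₀/(2π) = 1205 Hz.
Step 3 — Parallel Q: Q = R/(ω₀L) = 10/(7573·0.00371) = 0.3559.
Step 4 — Bandwidth: Δω = ω₀/Q = 2.128e+04 rad/s; BW = Δω/(2π) = 3386 Hz.

(a) f₀ = 1205 Hz  (b) Q = 0.3559  (c) BW = 3386 Hz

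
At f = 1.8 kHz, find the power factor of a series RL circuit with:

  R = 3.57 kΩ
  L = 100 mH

Step 1 — Angular frequency: ω = 2π·f = 2π·1800 = 1.131e+04 rad/s.
Step 2 — Component impedances:
  R: Z = R = 3570 Ω
  L: Z = jωL = j·1.131e+04·0.1 = 0 + j1131 Ω
Step 3 — Series combination: Z_total = R + L = 3570 + j1131 Ω = 3745∠17.6° Ω.
Step 4 — Power factor: PF = cos(φ) = Re(Z)/|Z| = 3570/3745 = 0.9533.
Step 5 — Type: Im(Z) = 1131 ⇒ lagging (phase φ = 17.6°).

PF = 0.9533 (lagging, φ = 17.6°)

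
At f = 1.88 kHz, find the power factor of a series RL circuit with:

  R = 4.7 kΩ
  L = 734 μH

Step 1 — Angular frequency: ω = 2π·f = 2π·1880 = 1.181e+04 rad/s.
Step 2 — Component impedances:
  R: Z = R = 4700 Ω
  L: Z = jωL = j·1.181e+04·0.000734 = 0 + j8.67 Ω
Step 3 — Series combination: Z_total = R + L = 4700 + j8.67 Ω = 4700∠0.1° Ω.
Step 4 — Power factor: PF = cos(φ) = Re(Z)/|Z| = 4700/4700 = 1.
Step 5 — Type: Im(Z) = 8.67 ⇒ lagging (phase φ = 0.1°).

PF = 1 (lagging, φ = 0.1°)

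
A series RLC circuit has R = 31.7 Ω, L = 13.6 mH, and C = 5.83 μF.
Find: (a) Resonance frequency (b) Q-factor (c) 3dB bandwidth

Step 1 — Resonance: ω₀ = 1/√(LC) = 1/√(0.0136·5.83e-06) = 3551 rad/s.
Step 2 — f₀ = ω₀/(2π) = 565.2 Hz.
Step 3 — Series Q: Q = ω₀L/R = 3551·0.0136/31.7 = 1.524.
Step 4 — Bandwidth: Δω = ω₀/Q = 2331 rad/s; BW = Δω/(2π) = 371 Hz.

(a) f₀ = 565.2 Hz  (b) Q = 1.524  (c) BW = 371 Hz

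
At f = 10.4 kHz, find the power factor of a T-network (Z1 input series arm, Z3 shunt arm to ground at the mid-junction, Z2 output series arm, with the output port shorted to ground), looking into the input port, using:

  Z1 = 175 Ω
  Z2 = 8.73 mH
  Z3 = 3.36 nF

Step 1 — Angular frequency: ω = 2π·f = 2π·1.04e+04 = 6.535e+04 rad/s.
Step 2 — Component impedances:
  Z1: Z = R = 175 Ω
  Z2: Z = jωL = j·6.535e+04·0.00873 = 0 + j570.5 Ω
  Z3: Z = 1/(jωC) = -j/(ω·C) = 0 - j4555 Ω
Step 3 — With the output port shorted to ground, the output series arm Z2 runs from the junction to ground; the shunt arm Z3 also runs from the junction to ground. They appear in parallel: Z3 || Z2 = 0 + j652.1 Ω.
Step 4 — Series with input arm Z1: Z_in = Z1 + (Z3 || Z2) = 175 + j652.1 Ω = 675.2∠75.0° Ω.
Step 5 — Power factor: PF = cos(φ) = Re(Z)/|Z| = 175/675.2 = 0.2592.
Step 6 — Type: Im(Z) = 652.1 ⇒ lagging (phase φ = 75.0°).

PF = 0.2592 (lagging, φ = 75.0°)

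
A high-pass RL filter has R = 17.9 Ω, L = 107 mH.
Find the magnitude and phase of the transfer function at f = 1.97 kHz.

Step 1 — Angular frequency: ω = 2π·1970 = 1.238e+04 rad/s.
Step 2 — Transfer function: H(jω) = jωL/(R + jωL).
Step 3 — Numerator jωL = j·1324; denominator R + jωL = 17.9 + j1324.
Step 4 — H = 0.9998 + j0.01351.
Step 5 — Magnitude: |H| = 0.9999 (-0.0 dB); phase: φ = 0.8°.

|H| = 0.9999 (-0.0 dB), φ = 0.8°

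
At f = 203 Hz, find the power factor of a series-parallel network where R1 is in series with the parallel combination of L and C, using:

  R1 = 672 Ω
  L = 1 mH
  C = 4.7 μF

Step 1 — Angular frequency: ω = 2π·f = 2π·203 = 1275 rad/s.
Step 2 — Component impedances:
  R1: Z = R = 672 Ω
  L: Z = jωL = j·1275·0.001 = 0 + j1.275 Ω
  C: Z = 1/(jωC) = -j/(ω·C) = 0 - j166.8 Ω
Step 3 — Parallel branch: L || C = 1/(1/L + 1/C) = 0 + j1.285 Ω.
Step 4 — Series with R1: Z_total = R1 + (L || C) = 672 + j1.285 Ω = 672∠0.1° Ω.
Step 5 — Power factor: PF = cos(φ) = Re(Z)/|Z| = 672/672 = 1.
Step 6 — Type: Im(Z) = 1.285 ⇒ lagging (phase φ = 0.1°).

PF = 1 (lagging, φ = 0.1°)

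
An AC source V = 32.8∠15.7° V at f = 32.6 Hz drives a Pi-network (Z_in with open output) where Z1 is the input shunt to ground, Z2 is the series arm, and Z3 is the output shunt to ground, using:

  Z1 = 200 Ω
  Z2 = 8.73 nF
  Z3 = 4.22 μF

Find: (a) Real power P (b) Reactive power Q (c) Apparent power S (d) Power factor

Step 1 — Angular frequency: ω = 2π·f = 2π·32.6 = 204.8 rad/s.
Step 2 — Component impedances:
  Z1: Z = R = 200 Ω
  Z2: Z = 1/(jωC) = -j/(ω·C) = 0 - j5.592e+05 Ω
  Z3: Z = 1/(jωC) = -j/(ω·C) = 0 - j1157 Ω
Step 3 — With open output, the series arm Z2 and the output shunt Z3 appear in series to ground: Z2 + Z3 = 0 - j5.604e+05 Ω.
Step 4 — Parallel with input shunt Z1: Z_in = Z1 || (Z2 + Z3) = 200 - j0.07138 Ω = 200∠-0.0° Ω.
Step 5 — Source phasor: V = 32.8∠15.7° V = 31.58 + j8.876 V.
Step 6 — Current: I = V / Z = 0.1579 + j0.04443 A = 0.164∠15.7° A.
Step 7 — Complex power: S = V·I* = 5.379 - j0.00192 VA.
Step 8 — Real power: P = Re(S) = 5.379 W.
Step 9 — Reactive power: Q = Im(S) = -0.00192 VAR.
Step 10 — Apparent power: |S| = 5.379 VA.
Step 11 — Power factor: PF = P/|S| = 1 (leading).

(a) P = 5.379 W  (b) Q = -0.00192 VAR  (c) S = 5.379 VA  (d) PF = 1 (leading)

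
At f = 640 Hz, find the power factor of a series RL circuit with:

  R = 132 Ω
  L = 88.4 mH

Step 1 — Angular frequency: ω = 2π·f = 2π·640 = 4021 rad/s.
Step 2 — Component impedances:
  R: Z = R = 132 Ω
  L: Z = jωL = j·4021·0.0884 = 0 + j355.5 Ω
Step 3 — Series combination: Z_total = R + L = 132 + j355.5 Ω = 379.2∠69.6° Ω.
Step 4 — Power factor: PF = cos(φ) = Re(Z)/|Z| = 132/379.2 = 0.3481.
Step 5 — Type: Im(Z) = 355.5 ⇒ lagging (phase φ = 69.6°).

PF = 0.3481 (lagging, φ = 69.6°)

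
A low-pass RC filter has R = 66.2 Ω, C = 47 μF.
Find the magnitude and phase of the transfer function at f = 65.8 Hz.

Step 1 — Angular frequency: ω = 2π·65.8 = 413.4 rad/s.
Step 2 — Transfer function: H(jω) = 1/(1 + jωRC).
Step 3 — Denominator: 1 + jωRC = 1 + j·413.4·66.2·4.7e-05 = 1 + j1.286.
Step 4 — H = 0.3767 - j0.4846.
Step 5 — Magnitude: |H| = 0.6137 (-4.2 dB); phase: φ = -52.1°.

|H| = 0.6137 (-4.2 dB), φ = -52.1°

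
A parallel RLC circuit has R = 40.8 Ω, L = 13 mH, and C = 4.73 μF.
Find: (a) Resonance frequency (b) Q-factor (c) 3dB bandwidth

Step 1 — Resonance: ω₀ = 1/√(LC) = 1/√(0.013·4.73e-06) = 4033 rad/s.
Step 2 — f₀ = ω₀/(2π) = 641.8 Hz.
Step 3 — Parallel Q: Q = R/(ω₀L) = 40.8/(4033·0.013) = 0.7782.
Step 4 — Bandwidth: Δω = ω₀/Q = 5182 rad/s; BW = Δω/(2π) = 824.7 Hz.

(a) f₀ = 641.8 Hz  (b) Q = 0.7782  (c) BW = 824.7 Hz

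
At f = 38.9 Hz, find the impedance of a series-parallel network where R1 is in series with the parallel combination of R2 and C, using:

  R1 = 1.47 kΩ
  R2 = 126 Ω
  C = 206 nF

Step 1 — Angular frequency: ω = 2π·f = 2π·38.9 = 244.4 rad/s.
Step 2 — Component impedances:
  R1: Z = R = 1470 Ω
  R2: Z = R = 126 Ω
  C: Z = 1/(jωC) = -j/(ω·C) = 0 - j1.986e+04 Ω
Step 3 — Parallel branch: R2 || C = 1/(1/R2 + 1/C) = 126 - j0.7993 Ω.
Step 4 — Series with R1: Z_total = R1 + (R2 || C) = 1596 - j0.7993 Ω = 1596∠-0.0° Ω.

Z = 1596 - j0.7993 Ω = 1596∠-0.0° Ω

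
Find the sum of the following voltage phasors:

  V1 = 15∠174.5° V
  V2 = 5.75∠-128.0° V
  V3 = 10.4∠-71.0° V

Step 1 — Convert each phasor to rectangular form:
  V1 = 15·(cos(174.5°) + j·sin(174.5°)) = -14.93 + j1.438 V
  V2 = 5.75·(cos(-128.0°) + j·sin(-128.0°)) = -3.54 - j4.531 V
  V3 = 10.4·(cos(-71.0°) + j·sin(-71.0°)) = 3.386 - j9.833 V
Step 2 — Sum components: V_total = -15.09 - j12.93 V.
Step 3 — Convert to polar: |V_total| = 19.87 V, ∠V_total = -139.4°.

V_total = 19.87∠-139.4° V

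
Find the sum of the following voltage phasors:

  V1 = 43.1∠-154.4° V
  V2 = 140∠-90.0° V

Step 1 — Convert each phasor to rectangular form:
  V1 = 43.1·(cos(-154.4°) + j·sin(-154.4°)) = -38.87 - j18.62 V
  V2 = 140·(cos(-90.0°) + j·sin(-90.0°)) = 0 - j140 V
Step 2 — Sum components: V_total = -38.87 - j158.6 V.
Step 3 — Convert to polar: |V_total| = 163.3 V, ∠V_total = -103.8°.

V_total = 163.3∠-103.8° V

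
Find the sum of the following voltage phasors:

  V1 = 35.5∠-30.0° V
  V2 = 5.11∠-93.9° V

Step 1 — Convert each phasor to rectangular form:
  V1 = 35.5·(cos(-30.0°) + j·sin(-30.0°)) = 30.74 - j17.75 V
  V2 = 5.11·(cos(-93.9°) + j·sin(-93.9°)) = -0.3476 - j5.098 V
Step 2 — Sum components: V_total = 30.4 - j22.85 V.
Step 3 — Convert to polar: |V_total| = 38.03 V, ∠V_total = -36.9°.

V_total = 38.03∠-36.9° V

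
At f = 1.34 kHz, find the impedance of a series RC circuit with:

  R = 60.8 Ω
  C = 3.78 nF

Step 1 — Angular frequency: ω = 2π·f = 2π·1340 = 8419 rad/s.
Step 2 — Component impedances:
  R: Z = R = 60.8 Ω
  C: Z = 1/(jωC) = -j/(ω·C) = 0 - j3.142e+04 Ω
Step 3 — Series combination: Z_total = R + C = 60.8 - j3.142e+04 Ω = 3.142e+04∠-89.9° Ω.

Z = 60.8 - j3.142e+04 Ω = 3.142e+04∠-89.9° Ω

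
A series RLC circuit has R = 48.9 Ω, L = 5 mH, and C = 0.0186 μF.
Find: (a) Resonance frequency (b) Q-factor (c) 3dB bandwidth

Step 1 — Resonance condition Im(Z)=0 gives ω₀ = 1/√(LC).
Step 2 — ω₀ = 1/√(0.005·1.86e-08) = 1.037e+05 rad/s.
Step 3 — f₀ = ω₀/(2π) = 1.65e+04 Hz.
Step 4 — Series Q: Q = ω₀L/R = 1.037e+05·0.005/48.9 = 10.6.
Step 5 — 3dB bandwidth: Δω = ω₀/Q = 9780 rad/s; BW = Δω/(2π) = 1557 Hz.

(a) f₀ = 1.65e+04 Hz  (b) Q = 10.6  (c) BW = 1557 Hz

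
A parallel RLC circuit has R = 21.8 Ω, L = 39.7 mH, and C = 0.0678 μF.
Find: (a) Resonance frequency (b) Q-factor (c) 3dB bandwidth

Step 1 — Resonance: ω₀ = 1/√(LC) = 1/√(0.0397·6.78e-08) = 1.927e+04 rad/s.
Step 2 — f₀ = ω₀/(2π) = 3068 Hz.
Step 3 — Parallel Q: Q = R/(ω₀L) = 21.8/(1.927e+04·0.0397) = 0.02849.
Step 4 — Bandwidth: Δω = ω₀/Q = 6.766e+05 rad/s; BW = Δω/(2π) = 1.077e+05 Hz.

(a) f₀ = 3068 Hz  (b) Q = 0.02849  (c) BW = 1.077e+05 Hz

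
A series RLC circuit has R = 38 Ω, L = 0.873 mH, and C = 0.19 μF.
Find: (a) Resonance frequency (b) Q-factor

Step 1 — Resonance condition Im(Z)=0 gives ω₀ = 1/√(LC).
Step 2 — ω₀ = 1/√(0.000873·1.9e-07) = 7.765e+04 rad/s.
Step 3 — f₀ = ω₀/(2π) = 1.236e+04 Hz.
Step 4 — Series Q: Q = ω₀L/R = 7.765e+04·0.000873/38 = 1.784.

(a) f₀ = 1.236e+04 Hz  (b) Q = 1.784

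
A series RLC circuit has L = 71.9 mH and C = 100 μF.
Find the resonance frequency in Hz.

Step 1 — Resonance condition Im(Z)=0 gives ω₀ = 1/√(LC).
Step 2 — ω₀ = 1/√(0.0719·0.0001) = 372.9 rad/s.
Step 3 — f₀ = ω₀/(2π) = 59.35 Hz.

f₀ = 59.35 Hz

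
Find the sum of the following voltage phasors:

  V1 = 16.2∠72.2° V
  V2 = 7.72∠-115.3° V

Step 1 — Convert each phasor to rectangular form:
  V1 = 16.2·(cos(72.2°) + j·sin(72.2°)) = 4.952 + j15.42 V
  V2 = 7.72·(cos(-115.3°) + j·sin(-115.3°)) = -3.299 - j6.98 V
Step 2 — Sum components: V_total = 1.653 + j8.445 V.
Step 3 — Convert to polar: |V_total| = 8.605 V, ∠V_total = 78.9°.

V_total = 8.605∠78.9° V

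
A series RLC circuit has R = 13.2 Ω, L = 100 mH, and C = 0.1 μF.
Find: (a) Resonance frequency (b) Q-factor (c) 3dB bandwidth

Step 1 — Resonance: ω₀ = 1/√(LC) = 1/√(0.1·1e-07) = 1e+04 rad/s.
Step 2 — f₀ = ω₀/(2π) = 1592 Hz.
Step 3 — Series Q: Q = ω₀L/R = 1e+04·0.1/13.2 = 75.76.
Step 4 — Bandwidth: Δω = ω₀/Q = 132 rad/s; BW = Δω/(2π) = 21.01 Hz.

(a) f₀ = 1592 Hz  (b) Q = 75.76  (c) BW = 21.01 Hz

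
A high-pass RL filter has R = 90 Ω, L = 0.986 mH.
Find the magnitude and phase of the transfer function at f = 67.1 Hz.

Step 1 — Angular frequency: ω = 2π·67.1 = 421.6 rad/s.
Step 2 — Transfer function: H(jω) = jωL/(R + jωL).
Step 3 — Numerator jωL = j·0.4157; denominator R + jωL = 90 + j0.4157.
Step 4 — H = 2.133e-05 + j0.004619.
Step 5 — Magnitude: |H| = 0.004619 (-46.7 dB); phase: φ = 89.7°.

|H| = 0.004619 (-46.7 dB), φ = 89.7°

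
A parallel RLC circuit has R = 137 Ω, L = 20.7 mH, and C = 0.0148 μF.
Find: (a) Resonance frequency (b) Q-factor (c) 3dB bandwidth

Step 1 — Resonance: ω₀ = 1/√(LC) = 1/√(0.0207·1.48e-08) = 5.713e+04 rad/s.
Step 2 — f₀ = ω₀/(2π) = 9093 Hz.
Step 3 — Parallel Q: Q = R/(ω₀L) = 137/(5.713e+04·0.0207) = 0.1158.
Step 4 — Bandwidth: Δω = ω₀/Q = 4.932e+05 rad/s; BW = Δω/(2π) = 7.849e+04 Hz.

(a) f₀ = 9093 Hz  (b) Q = 0.1158  (c) BW = 7.849e+04 Hz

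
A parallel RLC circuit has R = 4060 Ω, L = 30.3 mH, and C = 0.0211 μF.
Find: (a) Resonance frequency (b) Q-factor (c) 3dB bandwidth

Step 1 — Resonance: ω₀ = 1/√(LC) = 1/√(0.0303·2.11e-08) = 3.955e+04 rad/s.
Step 2 — f₀ = ω₀/(2π) = 6294 Hz.
Step 3 — Parallel Q: Q = R/(ω₀L) = 4060/(3.955e+04·0.0303) = 3.388.
Step 4 — Bandwidth: Δω = ω₀/Q = 1.167e+04 rad/s; BW = Δω/(2π) = 1858 Hz.

(a) f₀ = 6294 Hz  (b) Q = 3.388  (c) BW = 1858 Hz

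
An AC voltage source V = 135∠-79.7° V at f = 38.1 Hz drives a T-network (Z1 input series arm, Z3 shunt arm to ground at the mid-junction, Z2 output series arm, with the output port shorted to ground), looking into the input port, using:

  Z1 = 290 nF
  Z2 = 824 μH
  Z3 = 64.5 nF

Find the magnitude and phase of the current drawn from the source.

Step 1 — Angular frequency: ω = 2π·f = 2π·38.1 = 239.4 rad/s.
Step 2 — Component impedances:
  Z1: Z = 1/(jωC) = -j/(ω·C) = 0 - j1.44e+04 Ω
  Z2: Z = jωL = j·239.4·0.000824 = 0 + j0.1973 Ω
  Z3: Z = 1/(jωC) = -j/(ω·C) = 0 - j6.476e+04 Ω
Step 3 — With the output port shorted to ground, the output series arm Z2 runs from the junction to ground; the shunt arm Z3 also runs from the junction to ground. They appear in parallel: Z3 || Z2 = 0 + j0.1973 Ω.
Step 4 — Series with input arm Z1: Z_in = Z1 + (Z3 || Z2) = 0 - j1.44e+04 Ω = 1.44e+04∠-90.0° Ω.
Step 5 — Source phasor: V = 135∠-79.7° V = 24.14 - j132.8 V.
Step 6 — Ohm's law: I = V / Z_total = (24.14 - j132.8) / (0 - j1.44e+04) = 0.009221 + j0.001676 A.
Step 7 — Convert to polar: |I| = 0.009372 A, ∠I = 10.3°.

I = 0.009372∠10.3° A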